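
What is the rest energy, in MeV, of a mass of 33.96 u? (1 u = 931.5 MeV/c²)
E = mc² = 31630 MeV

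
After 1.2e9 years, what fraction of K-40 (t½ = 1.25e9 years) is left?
N/N₀ = (1/2)^(t/t½) = 0.5141 = 51.4%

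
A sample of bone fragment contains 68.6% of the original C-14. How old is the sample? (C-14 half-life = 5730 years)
Age = t½ × log₂(1/ratio) = 3116 years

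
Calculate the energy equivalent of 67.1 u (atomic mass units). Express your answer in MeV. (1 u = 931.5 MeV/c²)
E = mc² = 62500 MeV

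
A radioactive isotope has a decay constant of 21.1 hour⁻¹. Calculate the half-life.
t½ = ln(2)/λ = 0.03285 hours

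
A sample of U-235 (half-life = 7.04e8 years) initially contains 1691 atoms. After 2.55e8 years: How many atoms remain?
N = N₀(1/2)^(t/t½) = 1316 atoms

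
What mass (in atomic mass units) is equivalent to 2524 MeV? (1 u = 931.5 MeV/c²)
m = E/c² = 2.71 u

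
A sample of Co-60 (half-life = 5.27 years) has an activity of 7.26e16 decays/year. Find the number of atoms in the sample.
N = A/λ = 5.52e17 atoms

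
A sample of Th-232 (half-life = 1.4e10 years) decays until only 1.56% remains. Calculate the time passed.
t = t½ × log₂(N₀/N) = 8.403e10 years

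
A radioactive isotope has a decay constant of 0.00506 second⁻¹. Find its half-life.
t½ = ln(2)/λ = 137 seconds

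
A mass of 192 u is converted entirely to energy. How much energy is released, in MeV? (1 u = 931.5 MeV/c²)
E = mc² = 1.788e5 MeV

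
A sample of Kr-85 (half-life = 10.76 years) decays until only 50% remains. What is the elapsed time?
t = t½ × log₂(N₀/N) = 10.76 years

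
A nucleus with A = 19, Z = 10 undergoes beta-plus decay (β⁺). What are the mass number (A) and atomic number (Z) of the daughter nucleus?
Daughter: A = 19, Z = 9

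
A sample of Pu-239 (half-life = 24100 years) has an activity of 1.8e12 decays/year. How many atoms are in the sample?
N = A/λ = 6.258e16 atoms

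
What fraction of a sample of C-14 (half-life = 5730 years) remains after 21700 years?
N/N₀ = (1/2)^(t/t½) = 0.07244 = 7.24%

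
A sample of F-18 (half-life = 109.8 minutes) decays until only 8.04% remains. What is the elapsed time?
t = t½ × log₂(N₀/N) = 399.3 minutes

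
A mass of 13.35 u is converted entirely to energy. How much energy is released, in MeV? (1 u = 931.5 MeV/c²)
E = mc² = 12440 MeV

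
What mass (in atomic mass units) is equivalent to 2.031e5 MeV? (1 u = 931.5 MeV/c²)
m = E/c² = 218 u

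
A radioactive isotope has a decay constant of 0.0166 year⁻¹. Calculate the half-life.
t½ = ln(2)/λ = 41.76 years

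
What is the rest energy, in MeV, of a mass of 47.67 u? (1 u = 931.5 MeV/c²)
E = mc² = 44400 MeV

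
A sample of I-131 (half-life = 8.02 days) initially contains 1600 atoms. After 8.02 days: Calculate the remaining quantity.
N = N₀(1/2)^(t/t½) = 800 atoms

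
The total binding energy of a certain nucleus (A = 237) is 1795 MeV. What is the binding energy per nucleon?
B.E./A = 1795/237 = 7.574 MeV/nucleon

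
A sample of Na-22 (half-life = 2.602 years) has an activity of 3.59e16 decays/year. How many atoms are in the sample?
N = A/λ = 1.348e17 atoms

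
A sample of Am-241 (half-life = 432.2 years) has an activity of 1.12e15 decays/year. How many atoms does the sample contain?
N = A/λ = 6.984e17 atoms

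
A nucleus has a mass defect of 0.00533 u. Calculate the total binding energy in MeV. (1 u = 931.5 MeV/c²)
B.E. = Δm × 931.5 = 4.965 MeV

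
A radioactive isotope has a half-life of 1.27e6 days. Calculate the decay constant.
λ = ln(2)/t½ = 5.458e-7 day⁻¹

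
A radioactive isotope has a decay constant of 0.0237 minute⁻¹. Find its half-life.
t½ = ln(2)/λ = 29.25 minutes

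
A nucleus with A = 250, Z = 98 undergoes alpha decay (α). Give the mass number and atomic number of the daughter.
Daughter: A = 246, Z = 96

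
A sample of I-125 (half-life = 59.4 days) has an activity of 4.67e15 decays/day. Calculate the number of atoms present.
N = A/λ = 4.002e17 atoms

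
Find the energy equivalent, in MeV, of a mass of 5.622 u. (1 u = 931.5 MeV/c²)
E = mc² = 5237 MeV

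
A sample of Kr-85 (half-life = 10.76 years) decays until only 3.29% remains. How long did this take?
t = t½ × log₂(N₀/N) = 53 years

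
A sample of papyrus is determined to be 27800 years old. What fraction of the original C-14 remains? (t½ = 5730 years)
N/N₀ = (1/2)^(t/t½) = 0.03463 = 3.46%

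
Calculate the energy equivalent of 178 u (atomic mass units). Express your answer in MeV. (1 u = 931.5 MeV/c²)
E = mc² = 1.658e5 MeV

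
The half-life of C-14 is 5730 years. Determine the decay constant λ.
λ = ln(2)/t½ = 1.21e-4 year⁻¹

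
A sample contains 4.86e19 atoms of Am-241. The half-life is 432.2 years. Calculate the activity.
A = λN = 7.794e16 decays/year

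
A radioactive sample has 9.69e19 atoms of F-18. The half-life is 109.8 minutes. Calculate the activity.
A = λN = 6.117e17 decays/minute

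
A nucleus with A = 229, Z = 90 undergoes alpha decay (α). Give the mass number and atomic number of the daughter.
Daughter: A = 225, Z = 88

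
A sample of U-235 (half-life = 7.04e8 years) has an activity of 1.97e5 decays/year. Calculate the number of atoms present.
N = A/λ = 2.001e14 atoms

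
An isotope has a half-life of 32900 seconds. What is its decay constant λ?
λ = ln(2)/t½ = 2.107e-5 second⁻¹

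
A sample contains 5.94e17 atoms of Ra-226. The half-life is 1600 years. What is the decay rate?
A = λN = 2.573e14 decays/year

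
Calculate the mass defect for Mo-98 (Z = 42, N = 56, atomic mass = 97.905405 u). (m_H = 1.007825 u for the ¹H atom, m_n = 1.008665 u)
Δm = Z·m_H + N·m_n − M = 0.9085 u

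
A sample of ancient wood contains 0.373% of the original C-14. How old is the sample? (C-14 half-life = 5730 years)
Age = t½ × log₂(1/ratio) = 46220 years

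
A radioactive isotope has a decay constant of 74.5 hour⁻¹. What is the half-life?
t½ = ln(2)/λ = 0.009304 hours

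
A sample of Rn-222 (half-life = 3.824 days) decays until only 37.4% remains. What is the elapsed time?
t = t½ × log₂(N₀/N) = 5.426 days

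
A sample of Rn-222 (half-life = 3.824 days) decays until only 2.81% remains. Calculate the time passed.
t = t½ × log₂(N₀/N) = 19.71 days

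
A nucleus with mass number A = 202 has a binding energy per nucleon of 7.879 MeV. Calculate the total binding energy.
B.E. = 7.879 × 202 = 1592 MeV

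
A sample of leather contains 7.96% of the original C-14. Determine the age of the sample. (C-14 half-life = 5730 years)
Age = t½ × log₂(1/ratio) = 20920 years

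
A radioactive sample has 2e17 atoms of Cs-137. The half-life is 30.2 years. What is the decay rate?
A = λN = 4.59e15 decays/year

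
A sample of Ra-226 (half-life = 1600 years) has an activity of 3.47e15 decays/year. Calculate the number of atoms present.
N = A/λ = 8.01e18 atoms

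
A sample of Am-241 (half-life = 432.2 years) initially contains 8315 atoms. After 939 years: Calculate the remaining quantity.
N = N₀(1/2)^(t/t½) = 1844 atoms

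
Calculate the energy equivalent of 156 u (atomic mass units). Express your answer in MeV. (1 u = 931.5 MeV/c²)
E = mc² = 1.453e5 MeV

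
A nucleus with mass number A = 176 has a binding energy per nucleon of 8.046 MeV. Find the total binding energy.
B.E. = 8.046 × 176 = 1416 MeV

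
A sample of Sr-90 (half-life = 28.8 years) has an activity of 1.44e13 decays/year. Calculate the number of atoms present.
N = A/λ = 5.983e14 atoms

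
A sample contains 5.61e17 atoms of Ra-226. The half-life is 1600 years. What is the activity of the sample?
A = λN = 2.43e14 decays/year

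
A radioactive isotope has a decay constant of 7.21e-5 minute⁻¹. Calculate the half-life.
t½ = ln(2)/λ = 9614 minutes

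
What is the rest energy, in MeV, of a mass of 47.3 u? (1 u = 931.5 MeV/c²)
E = mc² = 44060 MeV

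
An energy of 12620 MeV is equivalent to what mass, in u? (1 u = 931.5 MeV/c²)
m = E/c² = 13.55 u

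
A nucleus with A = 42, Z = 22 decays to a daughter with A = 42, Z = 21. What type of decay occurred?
ΔA = 0, ΔZ = -1 ⇒ beta-plus decay (β⁺) or electron capture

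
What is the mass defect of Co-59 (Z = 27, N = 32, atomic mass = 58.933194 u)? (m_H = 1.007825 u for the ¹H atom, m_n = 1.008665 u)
Δm = Z·m_H + N·m_n − M = 0.5554 u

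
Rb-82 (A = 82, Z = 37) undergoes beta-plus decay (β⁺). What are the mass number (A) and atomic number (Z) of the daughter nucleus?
Daughter: A = 82, Z = 36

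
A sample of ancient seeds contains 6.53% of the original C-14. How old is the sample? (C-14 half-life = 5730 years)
Age = t½ × log₂(1/ratio) = 22560 years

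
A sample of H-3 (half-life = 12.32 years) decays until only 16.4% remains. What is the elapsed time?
t = t½ × log₂(N₀/N) = 32.13 years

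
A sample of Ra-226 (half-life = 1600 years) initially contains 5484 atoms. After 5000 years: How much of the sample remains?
N = N₀(1/2)^(t/t½) = 628.6 atoms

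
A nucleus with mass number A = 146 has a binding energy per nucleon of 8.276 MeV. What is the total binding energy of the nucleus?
B.E. = 8.276 × 146 = 1208 MeV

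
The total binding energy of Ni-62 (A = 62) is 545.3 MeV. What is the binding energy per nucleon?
B.E./A = 545.3/62 = 8.795 MeV/nucleon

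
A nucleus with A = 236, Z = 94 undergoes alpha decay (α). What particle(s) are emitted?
α particle = ⁴₂He (2 protons + 2 neutrons)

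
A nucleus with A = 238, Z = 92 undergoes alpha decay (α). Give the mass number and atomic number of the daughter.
Daughter: A = 234, Z = 90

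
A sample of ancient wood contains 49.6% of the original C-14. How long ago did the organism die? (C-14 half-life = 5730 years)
Age = t½ × log₂(1/ratio) = 5796 years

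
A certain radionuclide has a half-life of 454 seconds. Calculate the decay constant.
λ = ln(2)/t½ = 0.001527 second⁻¹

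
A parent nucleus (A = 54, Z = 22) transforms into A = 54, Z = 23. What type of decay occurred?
ΔA = 0, ΔZ = +1 ⇒ beta-minus decay (β⁻)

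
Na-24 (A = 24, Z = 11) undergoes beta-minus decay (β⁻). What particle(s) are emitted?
β⁻: electron (e⁻) + antineutrino (ν̄ₑ)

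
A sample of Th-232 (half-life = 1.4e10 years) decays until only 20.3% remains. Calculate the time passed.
t = t½ × log₂(N₀/N) = 3.221e10 years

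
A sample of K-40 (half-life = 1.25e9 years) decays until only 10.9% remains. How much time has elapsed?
t = t½ × log₂(N₀/N) = 3.997e9 years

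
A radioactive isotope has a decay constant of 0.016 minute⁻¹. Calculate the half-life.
t½ = ln(2)/λ = 43.32 minutes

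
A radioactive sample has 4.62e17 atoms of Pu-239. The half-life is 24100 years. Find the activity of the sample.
A = λN = 1.329e13 decays/year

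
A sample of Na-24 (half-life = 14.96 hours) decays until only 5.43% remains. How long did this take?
t = t½ × log₂(N₀/N) = 62.88 hours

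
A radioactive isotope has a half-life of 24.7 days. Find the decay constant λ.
λ = ln(2)/t½ = 0.02806 day⁻¹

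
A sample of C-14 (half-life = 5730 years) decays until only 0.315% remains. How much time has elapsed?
t = t½ × log₂(N₀/N) = 47620 years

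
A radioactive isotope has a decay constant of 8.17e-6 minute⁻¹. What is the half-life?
t½ = ln(2)/λ = 84840 minutes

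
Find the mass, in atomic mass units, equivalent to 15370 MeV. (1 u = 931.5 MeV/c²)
m = E/c² = 16.5 u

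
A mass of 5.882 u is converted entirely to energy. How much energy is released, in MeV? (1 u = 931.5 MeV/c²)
E = mc² = 5479 MeV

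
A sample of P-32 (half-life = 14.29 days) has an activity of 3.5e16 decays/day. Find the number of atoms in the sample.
N = A/λ = 7.216e17 atoms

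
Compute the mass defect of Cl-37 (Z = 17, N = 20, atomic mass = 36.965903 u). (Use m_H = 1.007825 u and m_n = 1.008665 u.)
Δm = Z·m_H + N·m_n − M = 0.3404 u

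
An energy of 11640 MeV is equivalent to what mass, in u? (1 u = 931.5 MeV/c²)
m = E/c² = 12.5 u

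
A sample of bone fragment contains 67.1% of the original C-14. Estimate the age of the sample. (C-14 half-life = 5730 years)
Age = t½ × log₂(1/ratio) = 3298 years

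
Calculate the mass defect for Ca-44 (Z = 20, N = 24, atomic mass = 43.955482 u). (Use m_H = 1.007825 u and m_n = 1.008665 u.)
Δm = Z·m_H + N·m_n − M = 0.409 u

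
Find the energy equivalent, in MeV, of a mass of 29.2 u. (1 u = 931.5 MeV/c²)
E = mc² = 27200 MeV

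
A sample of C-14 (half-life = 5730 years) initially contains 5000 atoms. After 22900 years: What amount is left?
N = N₀(1/2)^(t/t½) = 313.3 atoms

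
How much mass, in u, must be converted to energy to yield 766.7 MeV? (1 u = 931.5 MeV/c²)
m = E/c² = 0.8231 u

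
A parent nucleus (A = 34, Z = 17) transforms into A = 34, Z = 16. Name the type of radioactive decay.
ΔA = 0, ΔZ = -1 ⇒ beta-plus decay (β⁺) or electron capture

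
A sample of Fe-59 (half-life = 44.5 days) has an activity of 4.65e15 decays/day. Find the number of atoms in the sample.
N = A/λ = 2.985e17 atoms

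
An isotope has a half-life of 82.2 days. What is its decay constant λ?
λ = ln(2)/t½ = 0.008432 day⁻¹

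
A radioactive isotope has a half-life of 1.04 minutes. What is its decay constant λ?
λ = ln(2)/t½ = 0.6665 minute⁻¹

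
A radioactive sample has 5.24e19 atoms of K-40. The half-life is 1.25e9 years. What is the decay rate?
A = λN = 2.906e10 decays/year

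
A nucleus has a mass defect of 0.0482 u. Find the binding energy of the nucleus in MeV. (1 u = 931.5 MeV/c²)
B.E. = Δm × 931.5 = 44.9 MeV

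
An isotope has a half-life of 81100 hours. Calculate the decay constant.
λ = ln(2)/t½ = 8.547e-6 hour⁻¹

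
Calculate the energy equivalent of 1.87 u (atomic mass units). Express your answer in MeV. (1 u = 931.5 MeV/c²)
E = mc² = 1742 MeV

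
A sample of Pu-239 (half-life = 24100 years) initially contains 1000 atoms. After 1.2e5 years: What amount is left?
N = N₀(1/2)^(t/t½) = 31.7 atoms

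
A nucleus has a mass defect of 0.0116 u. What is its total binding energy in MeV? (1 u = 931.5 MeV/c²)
B.E. = Δm × 931.5 = 10.81 MeV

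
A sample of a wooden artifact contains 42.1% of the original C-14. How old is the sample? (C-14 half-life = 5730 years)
Age = t½ × log₂(1/ratio) = 7152 years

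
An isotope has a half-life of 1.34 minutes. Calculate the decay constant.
λ = ln(2)/t½ = 0.5173 minute⁻¹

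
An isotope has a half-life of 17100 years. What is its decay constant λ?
λ = ln(2)/t½ = 4.053e-5 year⁻¹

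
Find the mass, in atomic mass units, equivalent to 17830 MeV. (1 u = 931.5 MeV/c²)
m = E/c² = 19.14 u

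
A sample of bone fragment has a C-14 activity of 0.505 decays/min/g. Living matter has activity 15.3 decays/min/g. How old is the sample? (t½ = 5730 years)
Age = t½ × log₂(A₀/A) = 28200 years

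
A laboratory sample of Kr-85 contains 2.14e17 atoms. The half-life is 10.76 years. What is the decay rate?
A = λN = 1.379e16 decays/year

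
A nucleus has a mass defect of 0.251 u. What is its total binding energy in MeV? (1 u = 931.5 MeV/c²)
B.E. = Δm × 931.5 = 233.8 MeV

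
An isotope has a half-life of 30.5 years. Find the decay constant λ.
λ = ln(2)/t½ = 0.02273 year⁻¹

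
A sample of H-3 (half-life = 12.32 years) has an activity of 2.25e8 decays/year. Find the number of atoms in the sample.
N = A/λ = 3.999e9 atoms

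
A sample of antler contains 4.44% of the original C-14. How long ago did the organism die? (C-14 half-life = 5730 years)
Age = t½ × log₂(1/ratio) = 25750 years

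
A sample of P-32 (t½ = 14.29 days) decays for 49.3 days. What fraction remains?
N/N₀ = (1/2)^(t/t½) = 0.09151 = 9.15%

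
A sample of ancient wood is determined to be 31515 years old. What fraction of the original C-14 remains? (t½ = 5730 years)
N/N₀ = (1/2)^(t/t½) = 0.0221 = 2.21%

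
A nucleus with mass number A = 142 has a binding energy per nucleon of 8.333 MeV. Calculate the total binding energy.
B.E. = 8.333 × 142 = 1183 MeV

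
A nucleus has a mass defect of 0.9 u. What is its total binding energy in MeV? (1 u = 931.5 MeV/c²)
B.E. = Δm × 931.5 = 838.4 MeV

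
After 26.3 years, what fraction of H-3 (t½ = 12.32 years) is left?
N/N₀ = (1/2)^(t/t½) = 0.2277 = 22.8%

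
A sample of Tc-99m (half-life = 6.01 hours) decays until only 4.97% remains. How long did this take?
t = t½ × log₂(N₀/N) = 26.03 hours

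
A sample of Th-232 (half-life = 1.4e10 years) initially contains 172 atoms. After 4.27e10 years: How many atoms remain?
N = N₀(1/2)^(t/t½) = 20.77 atoms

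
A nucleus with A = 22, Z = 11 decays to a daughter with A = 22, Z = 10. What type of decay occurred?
ΔA = 0, ΔZ = -1 ⇒ beta-plus decay (β⁺) or electron capture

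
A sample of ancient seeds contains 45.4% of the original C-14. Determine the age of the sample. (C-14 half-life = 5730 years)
Age = t½ × log₂(1/ratio) = 6528 years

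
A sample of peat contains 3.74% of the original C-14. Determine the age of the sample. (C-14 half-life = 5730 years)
Age = t½ × log₂(1/ratio) = 27160 years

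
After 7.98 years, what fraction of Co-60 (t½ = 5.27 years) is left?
N/N₀ = (1/2)^(t/t½) = 0.3501 = 35%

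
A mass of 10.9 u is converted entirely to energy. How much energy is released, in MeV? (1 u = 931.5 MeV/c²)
E = mc² = 10150 MeV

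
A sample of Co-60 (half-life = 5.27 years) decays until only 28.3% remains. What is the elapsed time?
t = t½ × log₂(N₀/N) = 9.597 years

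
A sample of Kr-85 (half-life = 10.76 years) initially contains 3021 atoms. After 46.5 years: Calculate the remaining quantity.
N = N₀(1/2)^(t/t½) = 151.1 atoms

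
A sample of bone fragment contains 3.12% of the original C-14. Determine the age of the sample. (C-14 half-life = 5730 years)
Age = t½ × log₂(1/ratio) = 28660 years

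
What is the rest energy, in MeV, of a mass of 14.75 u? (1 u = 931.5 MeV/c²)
E = mc² = 13740 MeV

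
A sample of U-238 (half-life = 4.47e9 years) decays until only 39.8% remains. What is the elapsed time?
t = t½ × log₂(N₀/N) = 5.941e9 years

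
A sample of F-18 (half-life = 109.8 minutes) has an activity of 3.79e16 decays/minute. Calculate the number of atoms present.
N = A/λ = 6.004e18 atoms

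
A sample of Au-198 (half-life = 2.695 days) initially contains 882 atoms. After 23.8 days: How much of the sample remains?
N = N₀(1/2)^(t/t½) = 1.937 atoms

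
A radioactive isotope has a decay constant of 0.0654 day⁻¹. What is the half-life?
t½ = ln(2)/λ = 10.6 days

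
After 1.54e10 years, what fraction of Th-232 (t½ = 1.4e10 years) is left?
N/N₀ = (1/2)^(t/t½) = 0.4665 = 46.7%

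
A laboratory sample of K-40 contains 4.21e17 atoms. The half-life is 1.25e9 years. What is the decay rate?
A = λN = 2.335e8 decays/year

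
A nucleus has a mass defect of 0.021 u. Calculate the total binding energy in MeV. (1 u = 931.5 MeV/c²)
B.E. = Δm × 931.5 = 19.56 MeV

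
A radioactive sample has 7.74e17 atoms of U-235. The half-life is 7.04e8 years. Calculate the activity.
A = λN = 7.621e8 decays/year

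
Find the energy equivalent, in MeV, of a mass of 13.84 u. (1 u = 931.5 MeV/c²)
E = mc² = 12890 MeV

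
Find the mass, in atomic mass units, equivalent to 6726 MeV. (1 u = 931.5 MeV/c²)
m = E/c² = 7.221 u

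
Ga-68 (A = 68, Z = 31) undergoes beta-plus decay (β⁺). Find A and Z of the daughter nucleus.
Daughter: A = 68, Z = 30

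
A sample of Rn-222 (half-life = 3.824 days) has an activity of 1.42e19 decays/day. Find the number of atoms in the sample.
N = A/λ = 7.834e19 atoms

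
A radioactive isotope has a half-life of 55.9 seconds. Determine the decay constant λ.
λ = ln(2)/t½ = 0.0124 second⁻¹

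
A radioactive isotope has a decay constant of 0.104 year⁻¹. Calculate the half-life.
t½ = ln(2)/λ = 6.665 years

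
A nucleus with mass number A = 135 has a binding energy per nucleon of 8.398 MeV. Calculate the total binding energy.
B.E. = 8.398 × 135 = 1134 MeV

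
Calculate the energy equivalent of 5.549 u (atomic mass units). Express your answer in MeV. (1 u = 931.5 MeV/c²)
E = mc² = 5169 MeV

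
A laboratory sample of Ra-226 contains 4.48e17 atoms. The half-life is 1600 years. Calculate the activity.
A = λN = 1.941e14 decays/year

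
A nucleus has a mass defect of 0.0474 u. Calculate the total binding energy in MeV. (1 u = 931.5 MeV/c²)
B.E. = Δm × 931.5 = 44.15 MeV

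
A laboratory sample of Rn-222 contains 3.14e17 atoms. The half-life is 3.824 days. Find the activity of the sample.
A = λN = 5.692e16 decays/day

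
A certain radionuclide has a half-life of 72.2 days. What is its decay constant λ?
λ = ln(2)/t½ = 0.0096 day⁻¹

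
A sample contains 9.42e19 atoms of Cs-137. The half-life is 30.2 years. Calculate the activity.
A = λN = 2.162e18 decays/year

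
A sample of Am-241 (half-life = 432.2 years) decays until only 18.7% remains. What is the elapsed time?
t = t½ × log₂(N₀/N) = 1045 years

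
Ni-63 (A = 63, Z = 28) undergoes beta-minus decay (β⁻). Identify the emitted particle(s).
β⁻: electron (e⁻) + antineutrino (ν̄ₑ)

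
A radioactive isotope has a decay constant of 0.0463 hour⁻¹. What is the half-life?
t½ = ln(2)/λ = 14.97 hours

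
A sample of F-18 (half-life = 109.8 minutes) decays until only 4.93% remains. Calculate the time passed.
t = t½ × log₂(N₀/N) = 476.8 minutes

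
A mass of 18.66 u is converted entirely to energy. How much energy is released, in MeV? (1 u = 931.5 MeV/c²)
E = mc² = 17380 MeV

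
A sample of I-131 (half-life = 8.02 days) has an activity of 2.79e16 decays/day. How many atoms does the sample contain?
N = A/λ = 3.228e17 atoms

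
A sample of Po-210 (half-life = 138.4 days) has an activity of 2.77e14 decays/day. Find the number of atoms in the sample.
N = A/λ = 5.531e16 atoms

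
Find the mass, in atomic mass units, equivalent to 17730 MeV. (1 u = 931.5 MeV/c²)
m = E/c² = 19.03 u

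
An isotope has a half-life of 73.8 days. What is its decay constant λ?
λ = ln(2)/t½ = 0.009392 day⁻¹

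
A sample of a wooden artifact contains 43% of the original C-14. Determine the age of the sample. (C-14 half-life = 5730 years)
Age = t½ × log₂(1/ratio) = 6977 years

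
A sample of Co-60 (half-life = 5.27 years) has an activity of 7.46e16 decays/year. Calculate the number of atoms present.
N = A/λ = 5.672e17 atoms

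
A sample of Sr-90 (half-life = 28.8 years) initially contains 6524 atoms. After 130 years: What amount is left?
N = N₀(1/2)^(t/t½) = 285.6 atoms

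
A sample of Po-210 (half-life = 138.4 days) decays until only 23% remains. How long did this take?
t = t½ × log₂(N₀/N) = 293.4 days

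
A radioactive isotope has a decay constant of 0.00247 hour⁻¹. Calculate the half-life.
t½ = ln(2)/λ = 280.6 hours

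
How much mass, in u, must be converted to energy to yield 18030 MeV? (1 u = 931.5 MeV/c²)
m = E/c² = 19.36 u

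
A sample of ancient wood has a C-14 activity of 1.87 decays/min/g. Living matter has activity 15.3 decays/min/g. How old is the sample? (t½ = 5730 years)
Age = t½ × log₂(A₀/A) = 17380 years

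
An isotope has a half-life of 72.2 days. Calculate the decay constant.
λ = ln(2)/t½ = 0.0096 day⁻¹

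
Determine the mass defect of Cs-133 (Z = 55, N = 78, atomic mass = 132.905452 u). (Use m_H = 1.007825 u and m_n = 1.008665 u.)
Δm = Z·m_H + N·m_n − M = 1.201 u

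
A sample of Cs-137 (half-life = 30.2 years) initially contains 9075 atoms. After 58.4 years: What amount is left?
N = N₀(1/2)^(t/t½) = 2375 atoms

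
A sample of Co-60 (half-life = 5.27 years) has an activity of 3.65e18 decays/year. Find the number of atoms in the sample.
N = A/λ = 2.775e19 atoms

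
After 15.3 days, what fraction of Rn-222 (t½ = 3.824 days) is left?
N/N₀ = (1/2)^(t/t½) = 0.06245 = 6.25%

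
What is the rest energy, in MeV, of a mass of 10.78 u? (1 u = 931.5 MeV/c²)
E = mc² = 10040 MeV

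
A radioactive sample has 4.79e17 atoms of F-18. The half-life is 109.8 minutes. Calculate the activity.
A = λN = 3.024e15 decays/minute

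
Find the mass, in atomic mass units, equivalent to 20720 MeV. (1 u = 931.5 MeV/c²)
m = E/c² = 22.24 u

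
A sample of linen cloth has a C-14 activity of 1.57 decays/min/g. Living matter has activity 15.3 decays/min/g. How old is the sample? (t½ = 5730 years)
Age = t½ × log₂(A₀/A) = 18820 years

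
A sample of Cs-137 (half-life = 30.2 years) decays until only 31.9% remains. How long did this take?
t = t½ × log₂(N₀/N) = 49.78 years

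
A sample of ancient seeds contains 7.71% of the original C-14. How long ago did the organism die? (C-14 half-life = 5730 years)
Age = t½ × log₂(1/ratio) = 21180 years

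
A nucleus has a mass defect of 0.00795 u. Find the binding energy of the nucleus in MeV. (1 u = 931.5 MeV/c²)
B.E. = Δm × 931.5 = 7.405 MeV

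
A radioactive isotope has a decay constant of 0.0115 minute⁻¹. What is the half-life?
t½ = ln(2)/λ = 60.27 minutes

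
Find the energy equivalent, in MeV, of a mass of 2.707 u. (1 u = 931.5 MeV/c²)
E = mc² = 2522 MeV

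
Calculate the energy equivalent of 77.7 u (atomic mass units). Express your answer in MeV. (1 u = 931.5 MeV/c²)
E = mc² = 72380 MeV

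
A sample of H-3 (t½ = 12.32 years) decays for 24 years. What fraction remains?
N/N₀ = (1/2)^(t/t½) = 0.2592 = 25.9%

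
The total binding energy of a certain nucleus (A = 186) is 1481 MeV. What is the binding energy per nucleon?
B.E./A = 1481/186 = 7.962 MeV/nucleon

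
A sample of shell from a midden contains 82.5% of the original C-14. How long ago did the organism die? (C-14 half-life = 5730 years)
Age = t½ × log₂(1/ratio) = 1590 years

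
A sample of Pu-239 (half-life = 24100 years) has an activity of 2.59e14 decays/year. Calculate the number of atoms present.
N = A/λ = 9.005e18 atoms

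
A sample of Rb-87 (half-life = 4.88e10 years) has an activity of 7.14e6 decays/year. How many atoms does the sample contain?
N = A/λ = 5.027e17 atoms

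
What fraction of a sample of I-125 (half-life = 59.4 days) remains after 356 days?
N/N₀ = (1/2)^(t/t½) = 0.0157 = 1.57%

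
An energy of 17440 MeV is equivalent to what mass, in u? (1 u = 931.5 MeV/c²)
m = E/c² = 18.72 u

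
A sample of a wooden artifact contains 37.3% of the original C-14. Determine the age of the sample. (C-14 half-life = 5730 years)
Age = t½ × log₂(1/ratio) = 8152 years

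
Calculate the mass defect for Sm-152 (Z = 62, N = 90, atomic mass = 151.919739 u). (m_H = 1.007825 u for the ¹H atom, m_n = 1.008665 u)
Δm = Z·m_H + N·m_n − M = 1.345 u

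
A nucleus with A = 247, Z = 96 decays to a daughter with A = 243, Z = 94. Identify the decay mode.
ΔA = -4, ΔZ = -2 ⇒ alpha decay (α)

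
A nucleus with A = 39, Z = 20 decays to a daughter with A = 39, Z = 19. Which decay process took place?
ΔA = 0, ΔZ = -1 ⇒ beta-plus decay (β⁺) or electron capture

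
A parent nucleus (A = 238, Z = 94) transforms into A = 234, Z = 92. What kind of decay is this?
ΔA = -4, ΔZ = -2 ⇒ alpha decay (α)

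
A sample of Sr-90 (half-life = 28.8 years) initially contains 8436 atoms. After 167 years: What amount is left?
N = N₀(1/2)^(t/t½) = 151.6 atoms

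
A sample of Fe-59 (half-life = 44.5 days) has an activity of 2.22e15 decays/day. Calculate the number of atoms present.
N = A/λ = 1.425e17 atoms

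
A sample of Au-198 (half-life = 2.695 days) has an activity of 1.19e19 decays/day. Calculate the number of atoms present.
N = A/λ = 4.627e19 atoms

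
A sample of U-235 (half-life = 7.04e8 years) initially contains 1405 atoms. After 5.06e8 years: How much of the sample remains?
N = N₀(1/2)^(t/t½) = 853.7 atoms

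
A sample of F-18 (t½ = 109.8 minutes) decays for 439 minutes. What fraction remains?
N/N₀ = (1/2)^(t/t½) = 0.06258 = 6.26%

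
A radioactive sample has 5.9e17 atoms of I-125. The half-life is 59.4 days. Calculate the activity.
A = λN = 6.885e15 decays/day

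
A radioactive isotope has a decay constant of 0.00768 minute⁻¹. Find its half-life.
t½ = ln(2)/λ = 90.25 minutes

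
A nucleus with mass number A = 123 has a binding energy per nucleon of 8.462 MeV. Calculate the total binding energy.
B.E. = 8.462 × 123 = 1041 MeV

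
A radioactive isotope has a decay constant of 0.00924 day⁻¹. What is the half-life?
t½ = ln(2)/λ = 75.02 days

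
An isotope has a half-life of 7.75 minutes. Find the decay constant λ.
λ = ln(2)/t½ = 0.08944 minute⁻¹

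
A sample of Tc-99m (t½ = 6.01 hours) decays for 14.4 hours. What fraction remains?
N/N₀ = (1/2)^(t/t½) = 0.19 = 19%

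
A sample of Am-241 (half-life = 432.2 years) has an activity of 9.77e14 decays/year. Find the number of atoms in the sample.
N = A/λ = 6.092e17 atoms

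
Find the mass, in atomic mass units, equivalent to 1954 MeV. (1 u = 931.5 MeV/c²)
m = E/c² = 2.098 u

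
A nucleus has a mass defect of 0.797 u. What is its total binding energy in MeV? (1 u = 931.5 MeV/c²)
B.E. = Δm × 931.5 = 742.4 MeV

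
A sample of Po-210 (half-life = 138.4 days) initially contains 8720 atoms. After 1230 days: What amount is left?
N = N₀(1/2)^(t/t½) = 18.42 atoms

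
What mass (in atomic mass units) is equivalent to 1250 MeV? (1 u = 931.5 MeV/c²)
m = E/c² = 1.342 u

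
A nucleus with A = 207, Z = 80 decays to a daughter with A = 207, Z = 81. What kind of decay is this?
ΔA = 0, ΔZ = +1 ⇒ beta-minus decay (β⁻)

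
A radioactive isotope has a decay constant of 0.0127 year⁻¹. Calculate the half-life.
t½ = ln(2)/λ = 54.58 years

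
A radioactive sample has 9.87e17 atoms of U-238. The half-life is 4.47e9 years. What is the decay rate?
A = λN = 1.531e8 decays/year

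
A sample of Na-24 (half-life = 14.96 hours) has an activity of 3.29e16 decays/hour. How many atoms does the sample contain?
N = A/λ = 7.101e17 atoms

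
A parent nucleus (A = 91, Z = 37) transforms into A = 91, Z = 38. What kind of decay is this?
ΔA = 0, ΔZ = +1 ⇒ beta-minus decay (β⁻)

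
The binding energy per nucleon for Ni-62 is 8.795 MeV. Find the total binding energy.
B.E. = 8.795 × 62 = 545.3 MeV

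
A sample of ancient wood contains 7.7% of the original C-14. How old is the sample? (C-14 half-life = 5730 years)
Age = t½ × log₂(1/ratio) = 21200 years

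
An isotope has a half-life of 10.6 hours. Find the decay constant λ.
λ = ln(2)/t½ = 0.06539 hour⁻¹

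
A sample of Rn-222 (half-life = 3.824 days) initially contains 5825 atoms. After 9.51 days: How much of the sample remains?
N = N₀(1/2)^(t/t½) = 1039 atoms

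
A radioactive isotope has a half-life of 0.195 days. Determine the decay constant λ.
λ = ln(2)/t½ = 3.555 day⁻¹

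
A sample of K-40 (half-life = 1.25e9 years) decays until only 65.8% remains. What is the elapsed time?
t = t½ × log₂(N₀/N) = 7.548e8 years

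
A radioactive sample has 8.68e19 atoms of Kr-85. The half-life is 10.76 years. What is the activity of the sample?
A = λN = 5.592e18 decays/year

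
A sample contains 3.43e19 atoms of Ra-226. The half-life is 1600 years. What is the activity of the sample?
A = λN = 1.486e16 decays/year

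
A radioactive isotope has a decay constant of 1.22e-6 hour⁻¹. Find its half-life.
t½ = ln(2)/λ = 5.682e5 hours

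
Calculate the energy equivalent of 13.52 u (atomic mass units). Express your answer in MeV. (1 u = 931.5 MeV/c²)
E = mc² = 12590 MeV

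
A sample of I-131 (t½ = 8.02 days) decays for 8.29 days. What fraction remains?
N/N₀ = (1/2)^(t/t½) = 0.4885 = 48.8%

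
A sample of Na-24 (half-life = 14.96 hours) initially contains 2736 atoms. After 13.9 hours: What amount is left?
N = N₀(1/2)^(t/t½) = 1437 atoms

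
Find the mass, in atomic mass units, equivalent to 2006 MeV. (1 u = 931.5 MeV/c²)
m = E/c² = 2.154 u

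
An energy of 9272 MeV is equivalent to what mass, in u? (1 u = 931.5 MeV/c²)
m = E/c² = 9.954 u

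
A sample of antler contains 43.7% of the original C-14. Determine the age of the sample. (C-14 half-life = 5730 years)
Age = t½ × log₂(1/ratio) = 6843 years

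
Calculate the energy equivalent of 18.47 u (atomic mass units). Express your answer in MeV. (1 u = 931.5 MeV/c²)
E = mc² = 17200 MeV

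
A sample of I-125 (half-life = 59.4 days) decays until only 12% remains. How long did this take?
t = t½ × log₂(N₀/N) = 181.7 days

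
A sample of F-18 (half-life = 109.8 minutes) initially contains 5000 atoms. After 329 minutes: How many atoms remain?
N = N₀(1/2)^(t/t½) = 626.6 atoms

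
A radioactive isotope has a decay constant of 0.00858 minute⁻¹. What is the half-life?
t½ = ln(2)/λ = 80.79 minutes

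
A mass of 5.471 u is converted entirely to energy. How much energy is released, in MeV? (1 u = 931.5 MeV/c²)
E = mc² = 5096 MeV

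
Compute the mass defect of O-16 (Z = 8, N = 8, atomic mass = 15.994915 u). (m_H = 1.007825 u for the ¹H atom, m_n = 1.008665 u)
Δm = Z·m_H + N·m_n − M = 0.137 u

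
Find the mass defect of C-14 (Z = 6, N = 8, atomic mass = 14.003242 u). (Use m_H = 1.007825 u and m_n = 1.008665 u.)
Δm = Z·m_H + N·m_n − M = 0.113 u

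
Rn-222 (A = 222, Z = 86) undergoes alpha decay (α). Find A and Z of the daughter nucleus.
Daughter: A = 218, Z = 84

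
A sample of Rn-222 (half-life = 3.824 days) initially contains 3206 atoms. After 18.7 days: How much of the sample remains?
N = N₀(1/2)^(t/t½) = 108.1 atoms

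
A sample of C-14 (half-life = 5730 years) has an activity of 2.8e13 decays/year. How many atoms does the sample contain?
N = A/λ = 2.315e17 atoms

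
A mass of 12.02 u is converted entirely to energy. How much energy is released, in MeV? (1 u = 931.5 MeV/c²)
E = mc² = 11200 MeV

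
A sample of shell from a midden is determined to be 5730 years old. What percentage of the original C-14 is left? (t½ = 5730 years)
N/N₀ = (1/2)^(t/t½) = 0.5 = 50%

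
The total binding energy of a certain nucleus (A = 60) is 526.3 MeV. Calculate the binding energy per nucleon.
B.E./A = 526.3/60 = 8.772 MeV/nucleon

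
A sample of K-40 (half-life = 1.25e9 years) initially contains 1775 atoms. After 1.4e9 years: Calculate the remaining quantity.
N = N₀(1/2)^(t/t½) = 816.7 atoms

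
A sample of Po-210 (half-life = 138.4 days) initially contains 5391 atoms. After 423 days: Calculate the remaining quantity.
N = N₀(1/2)^(t/t½) = 648.1 atoms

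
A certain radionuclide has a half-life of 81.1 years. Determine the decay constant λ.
λ = ln(2)/t½ = 0.008547 year⁻¹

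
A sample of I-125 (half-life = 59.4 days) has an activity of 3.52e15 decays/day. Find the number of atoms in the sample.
N = A/λ = 3.017e17 atoms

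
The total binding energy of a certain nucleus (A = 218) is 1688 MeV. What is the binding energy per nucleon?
B.E./A = 1688/218 = 7.743 MeV/nucleon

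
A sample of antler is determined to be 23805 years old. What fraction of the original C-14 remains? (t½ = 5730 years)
N/N₀ = (1/2)^(t/t½) = 0.05615 = 5.62%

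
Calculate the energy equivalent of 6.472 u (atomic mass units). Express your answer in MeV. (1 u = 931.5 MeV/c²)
E = mc² = 6029 MeV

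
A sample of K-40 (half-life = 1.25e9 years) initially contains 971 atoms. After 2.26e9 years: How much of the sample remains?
N = N₀(1/2)^(t/t½) = 277.3 atoms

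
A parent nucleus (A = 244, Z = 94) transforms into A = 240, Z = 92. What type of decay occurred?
ΔA = -4, ΔZ = -2 ⇒ alpha decay (α)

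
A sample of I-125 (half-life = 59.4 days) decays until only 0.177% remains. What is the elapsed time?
t = t½ × log₂(N₀/N) = 543 days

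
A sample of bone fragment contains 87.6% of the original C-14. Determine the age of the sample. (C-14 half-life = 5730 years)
Age = t½ × log₂(1/ratio) = 1094 years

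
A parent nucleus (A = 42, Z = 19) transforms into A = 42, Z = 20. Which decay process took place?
ΔA = 0, ΔZ = +1 ⇒ beta-minus decay (β⁻)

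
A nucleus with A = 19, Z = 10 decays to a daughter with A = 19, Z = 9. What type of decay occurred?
ΔA = 0, ΔZ = -1 ⇒ beta-plus decay (β⁺) or electron capture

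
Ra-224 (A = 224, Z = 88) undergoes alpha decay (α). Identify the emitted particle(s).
α particle = ⁴₂He (2 protons + 2 neutrons)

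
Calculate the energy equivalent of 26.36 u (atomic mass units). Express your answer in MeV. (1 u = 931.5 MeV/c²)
E = mc² = 24550 MeV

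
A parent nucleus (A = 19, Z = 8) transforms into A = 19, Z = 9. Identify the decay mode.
ΔA = 0, ΔZ = +1 ⇒ beta-minus decay (β⁻)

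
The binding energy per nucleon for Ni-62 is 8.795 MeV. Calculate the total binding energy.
B.E. = 8.795 × 62 = 545.3 MeV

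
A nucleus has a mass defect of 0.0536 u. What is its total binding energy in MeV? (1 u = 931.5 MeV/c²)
B.E. = Δm × 931.5 = 49.93 MeV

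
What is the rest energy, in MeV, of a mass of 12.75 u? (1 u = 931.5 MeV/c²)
E = mc² = 11880 MeV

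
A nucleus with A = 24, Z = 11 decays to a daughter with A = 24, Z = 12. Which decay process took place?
ΔA = 0, ΔZ = +1 ⇒ beta-minus decay (β⁻)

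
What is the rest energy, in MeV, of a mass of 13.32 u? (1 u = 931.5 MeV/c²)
E = mc² = 12410 MeV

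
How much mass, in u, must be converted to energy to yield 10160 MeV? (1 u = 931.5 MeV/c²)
m = E/c² = 10.91 u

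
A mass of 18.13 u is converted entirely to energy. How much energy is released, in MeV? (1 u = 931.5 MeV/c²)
E = mc² = 16890 MeV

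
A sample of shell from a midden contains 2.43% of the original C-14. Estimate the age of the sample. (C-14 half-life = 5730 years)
Age = t½ × log₂(1/ratio) = 30730 years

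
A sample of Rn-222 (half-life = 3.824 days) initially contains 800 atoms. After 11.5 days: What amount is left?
N = N₀(1/2)^(t/t½) = 99.49 atoms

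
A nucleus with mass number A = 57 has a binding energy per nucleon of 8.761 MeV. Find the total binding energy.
B.E. = 8.761 × 57 = 499.4 MeV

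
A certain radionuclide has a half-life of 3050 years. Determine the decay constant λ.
λ = ln(2)/t½ = 2.273e-4 year⁻¹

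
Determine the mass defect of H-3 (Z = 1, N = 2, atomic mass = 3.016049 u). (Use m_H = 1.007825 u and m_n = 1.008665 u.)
Δm = Z·m_H + N·m_n − M = 0.009106 u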